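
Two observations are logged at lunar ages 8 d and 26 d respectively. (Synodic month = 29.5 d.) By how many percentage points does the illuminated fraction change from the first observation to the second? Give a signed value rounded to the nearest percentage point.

First observation: θ = 360°·8/29.5 = 97.6°, so f = 0.566.
Second observation: θ = 317.3°, f = 0.133.
Δf = 0.133 − 0.566 = -0.434, i.e. -43 pp.

-43 percentage points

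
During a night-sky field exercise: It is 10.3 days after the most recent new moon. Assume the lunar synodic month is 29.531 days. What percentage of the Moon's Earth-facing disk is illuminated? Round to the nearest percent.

Phase angle: θ = 360°·(10.3 d)/(29.531 d) = 125.6°.
With cos θ = (-0.582), the lit fraction is (1 − (-0.582))/2 ≈ 0.791, so 79%.

79%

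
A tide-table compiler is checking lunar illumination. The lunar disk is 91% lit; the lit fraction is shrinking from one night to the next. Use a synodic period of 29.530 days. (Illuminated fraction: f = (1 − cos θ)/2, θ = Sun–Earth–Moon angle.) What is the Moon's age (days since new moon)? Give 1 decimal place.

cos θ = 1 − 2f = -0.820, giving a principal value of 145.1°.
A waning Moon lies in 180°–360°, so θ = 360° − 145.1° = 214.9°.
At 360°/29.530 d per day, 214.9° corresponds to 17.63 days.

17.6 days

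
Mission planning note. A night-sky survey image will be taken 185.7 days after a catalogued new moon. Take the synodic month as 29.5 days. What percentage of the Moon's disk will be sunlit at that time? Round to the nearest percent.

64%

185.7 d spans 6 complete synodic months (6 × 29.5 = 177.00 d) plus 8.70 d.
Phase angle: θ = 360°·(8.70 d)/(29.5 d) = 106.2°.
With cos θ = (-0.278), the lit fraction is (1 − (-0.278))/2 ≈ 0.639, so 64%.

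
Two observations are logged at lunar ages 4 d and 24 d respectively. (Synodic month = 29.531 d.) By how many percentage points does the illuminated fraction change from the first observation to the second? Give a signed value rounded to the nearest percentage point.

First observation: θ = 360°·4/29.531 = 48.8°, so f = 0.170.
Second observation: θ = 292.6°, f = 0.308.
Δf = 0.308 − 0.170 = +0.138, i.e. +14 pp.

+14 pp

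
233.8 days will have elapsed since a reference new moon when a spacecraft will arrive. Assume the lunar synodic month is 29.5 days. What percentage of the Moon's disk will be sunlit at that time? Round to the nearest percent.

5%

Reduce mod P: 233.8 − 7×29.5 = 27.30 d into the current lunation.
Phase angle: θ = 360°·(27.30 d)/(29.5 d) = 333.2°.
cos 333.2° = 0.892, so f = (1 − 0.892)/2 = 0.054, so 5%.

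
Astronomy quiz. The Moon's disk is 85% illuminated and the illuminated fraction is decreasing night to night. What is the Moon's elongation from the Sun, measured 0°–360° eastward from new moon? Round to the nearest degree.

From f = (1 − cos θ)/2: cos θ = 1 − 2×0.85 = -0.700; arccos → 134.4°.
Since the Moon is past full (waning), take the reflex angle: θ = 360° − 134.4° = 225.6°.

226°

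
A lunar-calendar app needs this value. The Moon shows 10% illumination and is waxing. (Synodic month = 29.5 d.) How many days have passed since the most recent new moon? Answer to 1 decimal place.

cos θ = 1 − 2f = 0.800, giving a principal value of 36.9°.
Waxing ⇒ before full, so θ = 36.9°.
At 360°/29.5 d per day, 36.9° corresponds to 3.02 days.

3.0 days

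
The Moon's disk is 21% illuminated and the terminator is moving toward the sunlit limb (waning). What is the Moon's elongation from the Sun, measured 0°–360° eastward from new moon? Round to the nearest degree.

305°

From f = (1 − cos θ)/2: cos θ = 1 − 2×0.21 = 0.580; arccos → 54.5°.
A waning Moon lies in 180°–360°, so θ = 360° − 54.5° = 305.5°.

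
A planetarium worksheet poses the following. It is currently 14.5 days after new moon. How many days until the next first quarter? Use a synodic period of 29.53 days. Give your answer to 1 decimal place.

22.4 days

First quarter is 0.25 of the way through the cycle: age 0.25 × 29.53 = 7.383 d.
This lunation's first quarter (7.383 d) has passed, so add one period: 36.913 − 14.5 = 22.413 days.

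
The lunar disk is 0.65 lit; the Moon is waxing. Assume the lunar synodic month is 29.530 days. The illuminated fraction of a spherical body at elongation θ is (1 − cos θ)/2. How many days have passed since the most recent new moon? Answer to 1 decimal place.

8.8 days

From f = (1 − cos θ)/2: cos θ = 1 − 2×0.65 = -0.300; arccos → 107.5°.
Before full moon the principal value applies: θ = 107.5°.
That fraction of the synodic month is 107.5/360 × 29.530 d ≈ 8.81 d.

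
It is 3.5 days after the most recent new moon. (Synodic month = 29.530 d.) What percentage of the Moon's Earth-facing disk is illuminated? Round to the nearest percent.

13%

The Moon has covered 3.5/29.530 of its cycle, so θ ≈ 360° × 3.5/29.530 = 42.7°.
cos 42.7° = 0.735, so f = (1 − 0.735)/2 = 0.132, so 13%.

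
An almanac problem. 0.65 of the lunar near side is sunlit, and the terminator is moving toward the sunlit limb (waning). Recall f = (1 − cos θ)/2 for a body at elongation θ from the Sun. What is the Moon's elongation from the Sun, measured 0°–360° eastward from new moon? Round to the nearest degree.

253°

cos θ = 1 − 2f = -0.300, giving a principal value of 107.5°.
Since the Moon is past full (waning), take the reflex angle: θ = 360° − 107.5° = 252.5°.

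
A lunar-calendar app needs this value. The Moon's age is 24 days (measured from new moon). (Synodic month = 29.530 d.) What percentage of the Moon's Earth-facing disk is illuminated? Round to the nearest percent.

The Moon has covered 24/29.530 of its cycle, so θ ≈ 360° × 24/29.530 = 292.6°.
Illuminated fraction = (1 − cos 292.6°)/2 = (1 − 0.384)/2 ≈ 0.308, so 31%.

31%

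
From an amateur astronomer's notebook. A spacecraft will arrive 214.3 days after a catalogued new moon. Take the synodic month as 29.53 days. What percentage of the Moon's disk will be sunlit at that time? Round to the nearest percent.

214.3/29.53 = 7.257 lunations, so 7 complete cycles and 7.59 d into the next.
Phase angle: θ = 360°·(7.59 d)/(29.53 d) = 92.5°.
cos 92.5° = (-0.044), so f = (1 − (-0.044))/2 = 0.522, so 52%.

52%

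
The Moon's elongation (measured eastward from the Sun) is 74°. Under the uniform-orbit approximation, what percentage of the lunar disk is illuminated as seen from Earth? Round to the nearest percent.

36%

Half-versine of 74°: (1 − 0.276)/2 = 0.362, i.e. 36%.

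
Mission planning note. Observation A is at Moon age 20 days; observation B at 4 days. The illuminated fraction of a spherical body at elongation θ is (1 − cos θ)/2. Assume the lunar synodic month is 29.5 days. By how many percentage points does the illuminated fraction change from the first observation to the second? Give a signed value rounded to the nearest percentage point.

-55 pp

θ₁ = 360° × 20/29.5 = 244.1°, f₁ = (1 − cos θ₁)/2 = 0.719.
θ₂ = 360° × 4/29.5 = 48.8°, f₂ = (1 − cos θ₂)/2 = 0.171.
Change = f₂ − f₁ = -0.548 → -55 percentage points.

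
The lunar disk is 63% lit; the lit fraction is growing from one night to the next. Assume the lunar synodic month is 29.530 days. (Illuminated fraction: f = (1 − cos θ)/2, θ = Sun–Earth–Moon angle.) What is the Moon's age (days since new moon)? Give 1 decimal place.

8.6 days

Invert f = (1 − cos θ)/2 to get cos θ = 1 − 2(0.63) = -0.260, hence θ₀ = arccos -0.260 = 105.1°.
Waxing ⇒ before full, so θ = 105.1°.
Age = 29.530 × 105.1°/360° ≈ 8.62 days.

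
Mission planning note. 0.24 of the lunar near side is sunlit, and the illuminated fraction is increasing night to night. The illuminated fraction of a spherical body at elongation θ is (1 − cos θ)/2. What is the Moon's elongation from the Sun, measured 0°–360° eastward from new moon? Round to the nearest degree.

59°

From f = (1 − cos θ)/2: cos θ = 1 − 2×0.24 = 0.520; arccos → 58.7°.
Before full moon the principal value applies: θ = 58.7°.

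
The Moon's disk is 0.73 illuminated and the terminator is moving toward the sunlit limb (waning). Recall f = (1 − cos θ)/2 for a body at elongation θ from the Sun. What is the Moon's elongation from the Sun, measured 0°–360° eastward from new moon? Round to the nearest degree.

243°

Invert f = (1 − cos θ)/2 to get cos θ = 1 − 2(0.73) = -0.460, hence θ₀ = arccos -0.460 = 117.4°.
Since the Moon is past full (waning), take the reflex angle: θ = 360° − 117.4° = 242.6°.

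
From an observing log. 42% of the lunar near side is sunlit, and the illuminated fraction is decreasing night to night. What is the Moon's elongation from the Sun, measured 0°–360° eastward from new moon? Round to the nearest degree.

From f = (1 − cos θ)/2: cos θ = 1 − 2×0.42 = 0.160; arccos → 80.8°.
A waning Moon lies in 180°–360°, so θ = 360° − 80.8° = 279.2°.

279°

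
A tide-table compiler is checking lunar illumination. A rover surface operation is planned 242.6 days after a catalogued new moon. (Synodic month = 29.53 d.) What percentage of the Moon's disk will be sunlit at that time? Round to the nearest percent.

Reduce mod P: 242.6 − 8×29.53 = 6.36 d into the current lunation.
The Moon has covered 6.36/29.53 of its cycle, so θ ≈ 360° × 6.36/29.53 = 77.5°.
Illuminated fraction = (1 − cos 77.5°)/2 = (1 − 0.216)/2 ≈ 0.392, so 39%.

39%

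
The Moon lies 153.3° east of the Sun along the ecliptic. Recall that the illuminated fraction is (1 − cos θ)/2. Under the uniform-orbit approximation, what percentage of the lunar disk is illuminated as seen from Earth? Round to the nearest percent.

95%

Half-versine of 153.3°: (1 − (-0.893))/2 = 0.947, i.e. 95%.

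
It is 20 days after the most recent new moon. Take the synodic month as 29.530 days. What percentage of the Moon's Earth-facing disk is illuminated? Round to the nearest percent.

Elongation θ = 360° × 20/29.530 ≈ 243.8°.
Illuminated fraction = (1 − cos 243.8°)/2 = (1 − (-0.441))/2 ≈ 0.721, so 72%.

72%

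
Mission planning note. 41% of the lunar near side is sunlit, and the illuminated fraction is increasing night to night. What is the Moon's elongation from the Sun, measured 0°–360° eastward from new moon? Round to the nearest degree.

80°

cos θ = 1 − 2f = 0.180, giving a principal value of 79.6°.
Before full moon the principal value applies: θ = 79.6°.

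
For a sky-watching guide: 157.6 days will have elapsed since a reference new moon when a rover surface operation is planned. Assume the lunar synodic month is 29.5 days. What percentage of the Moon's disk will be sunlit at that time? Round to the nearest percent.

Reduce mod P: 157.6 − 5×29.5 = 10.10 d into the current lunation.
The Moon has covered 10.10/29.5 of its cycle, so θ ≈ 360° × 10.10/29.5 = 123.3°.
With cos θ = (-0.548), the lit fraction is (1 − (-0.548))/2 ≈ 0.774, so 77%.

77%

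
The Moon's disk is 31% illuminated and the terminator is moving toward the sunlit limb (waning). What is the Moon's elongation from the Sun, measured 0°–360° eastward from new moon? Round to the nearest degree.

292°

Invert f = (1 − cos θ)/2 to get cos θ = 1 − 2(0.31) = 0.380, hence θ₀ = arccos 0.380 = 67.7°.
Since the Moon is past full (waning), take the reflex angle: θ = 360° − 67.7° = 292.3°.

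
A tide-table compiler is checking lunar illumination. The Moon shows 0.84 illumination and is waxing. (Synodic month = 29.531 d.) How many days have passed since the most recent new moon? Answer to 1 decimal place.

10.9 days

From f = (1 − cos θ)/2: cos θ = 1 − 2×0.84 = -0.680; arccos → 132.8°.
The Moon is waxing (0°–180°), so θ = 132.8° directly.
Age = 29.531 × 132.8°/360° ≈ 10.90 days.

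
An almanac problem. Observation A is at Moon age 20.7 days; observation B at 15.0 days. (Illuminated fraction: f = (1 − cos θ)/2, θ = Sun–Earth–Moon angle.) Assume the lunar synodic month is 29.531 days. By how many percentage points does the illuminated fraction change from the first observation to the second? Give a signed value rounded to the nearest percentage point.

+35 percentage points

θ₁ = 360° × 20.7/29.531 = 252.3°, f₁ = (1 − cos θ₁)/2 = 0.652.
θ₂ = 360° × 15.0/29.531 = 182.9°, f₂ = (1 − cos θ₂)/2 = 0.999.
Change = f₂ − f₁ = +0.348 → +35 percentage points.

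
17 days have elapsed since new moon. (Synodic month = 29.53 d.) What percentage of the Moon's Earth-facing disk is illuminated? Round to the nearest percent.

The Moon has covered 17/29.53 of its cycle, so θ ≈ 360° × 17/29.53 = 207.2°.
cos 207.2° = (-0.889), so f = (1 − (-0.889))/2 = 0.945, so 94%.

94%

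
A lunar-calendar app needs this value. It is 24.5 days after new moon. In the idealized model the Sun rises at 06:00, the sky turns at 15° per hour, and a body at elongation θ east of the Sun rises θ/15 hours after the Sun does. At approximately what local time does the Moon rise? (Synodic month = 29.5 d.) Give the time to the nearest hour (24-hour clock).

Phase angle: θ = 360°·(24.5 d)/(29.5 d) = 299.0°.
The Moon trails the Sun by θ/15 = 299.0/15 ≈ 19.93 hours.
06:00 + 19.93 h ≈ 01:56 → 02:00 to the nearest hour.

02:00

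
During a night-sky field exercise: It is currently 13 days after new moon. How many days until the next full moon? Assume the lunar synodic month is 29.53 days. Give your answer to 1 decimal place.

Full moon occurs at elongation 180°, i.e. at age 29.53 × 180/360 = 14.765 d.
So 1.765 days remain (14.765 − 13).

1.8 days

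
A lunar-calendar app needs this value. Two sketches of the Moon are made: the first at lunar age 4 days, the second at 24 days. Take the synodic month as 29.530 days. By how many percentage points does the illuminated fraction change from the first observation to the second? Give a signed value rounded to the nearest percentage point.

+14 pp

θ₁ = 360° × 4/29.530 = 48.8°, f₁ = (1 − cos θ₁)/2 = 0.170.
θ₂ = 360° × 24/29.530 = 292.6°, f₂ = (1 − cos θ₂)/2 = 0.308.
Change = f₂ − f₁ = +0.138 → +14 percentage points.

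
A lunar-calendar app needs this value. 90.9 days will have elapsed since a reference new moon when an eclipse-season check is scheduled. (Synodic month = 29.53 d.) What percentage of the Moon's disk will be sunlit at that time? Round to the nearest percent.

Reduce mod P: 90.9 − 3×29.53 = 2.31 d into the current lunation.
Elongation θ = 360° × 2.31/29.53 ≈ 28.2°.
Illuminated fraction = (1 − cos 28.2°)/2 = (1 − 0.882)/2 ≈ 0.059, so 6%.

6%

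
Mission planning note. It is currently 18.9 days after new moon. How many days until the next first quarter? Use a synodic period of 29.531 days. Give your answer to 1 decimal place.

18.0 days

First quarter occurs at elongation 90°, i.e. at age 29.531 × 90/360 = 7.383 d.
Already past this cycle's first quarter; the next is at 7.383 + 29.531 = 36.914 d, so 36.914 − 18.9 = 18.014 days.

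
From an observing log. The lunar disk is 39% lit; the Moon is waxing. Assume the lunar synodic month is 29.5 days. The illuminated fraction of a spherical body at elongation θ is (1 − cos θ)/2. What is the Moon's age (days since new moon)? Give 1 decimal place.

6.3 days

cos θ = 1 − 2f = 0.220, giving a principal value of 77.3°.
The Moon is waxing (0°–180°), so θ = 77.3° directly.
That fraction of the synodic month is 77.3/360 × 29.5 d ≈ 6.33 d.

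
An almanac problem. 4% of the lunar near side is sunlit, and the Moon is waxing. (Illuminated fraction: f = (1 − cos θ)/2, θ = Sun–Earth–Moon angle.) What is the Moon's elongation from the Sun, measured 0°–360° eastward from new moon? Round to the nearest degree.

23°

cos θ = 1 − 2f = 0.920, giving a principal value of 23.1°.
The Moon is waxing (0°–180°), so θ = 23.1° directly.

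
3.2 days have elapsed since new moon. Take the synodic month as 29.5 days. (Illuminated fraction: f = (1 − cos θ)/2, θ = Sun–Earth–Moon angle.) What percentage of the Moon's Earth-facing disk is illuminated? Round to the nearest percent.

11%

Phase angle: θ = 360°·(3.2 d)/(29.5 d) = 39.1°.
cos 39.1° = 0.777, so f = (1 − 0.777)/2 = 0.112, so 11%.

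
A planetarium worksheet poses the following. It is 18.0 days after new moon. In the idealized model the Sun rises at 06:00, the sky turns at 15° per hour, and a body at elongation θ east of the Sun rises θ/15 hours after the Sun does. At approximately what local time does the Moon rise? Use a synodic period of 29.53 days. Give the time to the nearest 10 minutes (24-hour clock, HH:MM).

The Moon has covered 18.0/29.53 of its cycle, so θ ≈ 360° × 18.0/29.53 = 219.4°.
Delay after the Sun = 219.4° / (15°/h) ≈ 14.63 h.
06:00 + 14.629 h ≈ 20:38 → 20:40 to the nearest ten minutes.

20:40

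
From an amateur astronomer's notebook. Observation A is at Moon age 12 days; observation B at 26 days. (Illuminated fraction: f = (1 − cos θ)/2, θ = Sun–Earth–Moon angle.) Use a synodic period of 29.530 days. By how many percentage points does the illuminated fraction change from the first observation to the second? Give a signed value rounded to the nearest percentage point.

-78 percentage points

θ₁ = 360° × 12/29.530 = 146.3°, f₁ = (1 − cos θ₁)/2 = 0.916.
θ₂ = 360° × 26/29.530 = 317.0°, f₂ = (1 − cos θ₂)/2 = 0.135.
Change = f₂ − f₁ = -0.781 → -78 percentage points.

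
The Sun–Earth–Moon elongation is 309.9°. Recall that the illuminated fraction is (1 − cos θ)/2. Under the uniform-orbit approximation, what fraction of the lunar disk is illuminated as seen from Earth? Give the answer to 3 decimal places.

f = (1 − cos 309.9°)/2 = (1 − 0.641)/2 ≈ 0.179.

0.179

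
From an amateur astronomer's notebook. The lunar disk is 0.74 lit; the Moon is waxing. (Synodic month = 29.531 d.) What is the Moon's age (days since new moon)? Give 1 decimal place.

9.7 days

cos θ = 1 − 2f = -0.480, giving a principal value of 118.7°.
Before full moon the principal value applies: θ = 118.7°.
That fraction of the synodic month is 118.7/360 × 29.531 d ≈ 9.74 d.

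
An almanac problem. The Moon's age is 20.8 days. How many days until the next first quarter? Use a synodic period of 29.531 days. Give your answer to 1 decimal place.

16.1 days

First quarter is 0.25 of the way through the cycle: age 0.25 × 29.531 = 7.383 d.
Already past this cycle's first quarter; the next is at 7.383 + 29.531 = 36.914 d, so 36.914 − 20.8 = 16.114 days.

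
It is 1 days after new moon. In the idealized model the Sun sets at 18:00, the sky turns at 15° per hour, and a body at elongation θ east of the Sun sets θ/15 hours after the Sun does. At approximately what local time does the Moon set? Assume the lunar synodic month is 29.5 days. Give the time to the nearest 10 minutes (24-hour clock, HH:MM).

The Moon has covered 1/29.5 of its cycle, so θ ≈ 360° × 1/29.5 = 12.2°.
The Moon trails the Sun by θ/15 = 12.2/15 ≈ 0.81 hours.
18:00 + 0.814 h ≈ 18:49 → 18:50 to the nearest ten minutes.

18:50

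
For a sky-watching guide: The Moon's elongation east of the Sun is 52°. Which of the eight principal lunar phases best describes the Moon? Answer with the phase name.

52° lies in the waxing crescent sector of the 8-phase cycle.

waxing crescent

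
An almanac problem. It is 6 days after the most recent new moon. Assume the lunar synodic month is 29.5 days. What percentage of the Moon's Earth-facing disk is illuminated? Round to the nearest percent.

Phase angle: θ = 360°·(6 d)/(29.5 d) = 73.2°.
Illuminated fraction = (1 − cos 73.2°)/2 = (1 − 0.289)/2 ≈ 0.356, so 36%.

36%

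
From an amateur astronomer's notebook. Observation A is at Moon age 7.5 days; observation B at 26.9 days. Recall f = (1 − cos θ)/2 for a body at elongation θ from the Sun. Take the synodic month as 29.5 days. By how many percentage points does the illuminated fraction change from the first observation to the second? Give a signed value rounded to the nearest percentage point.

First observation: θ = 360°·7.5/29.5 = 91.5°, so f = 0.513.
Second observation: θ = 328.3°, f = 0.075.
Δf = 0.075 − 0.513 = -0.439, i.e. -44 pp.

-44 percentage points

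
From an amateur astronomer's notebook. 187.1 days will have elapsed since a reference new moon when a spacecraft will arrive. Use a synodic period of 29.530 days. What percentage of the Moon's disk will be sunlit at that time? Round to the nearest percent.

187.1/29.530 = 6.336 lunations, so 6 complete cycles and 9.92 d into the next.
Phase angle: θ = 360°·(9.92 d)/(29.530 d) = 120.9°.
cos 120.9° = (-0.514), so f = (1 − (-0.514))/2 = 0.757, so 76%.

76%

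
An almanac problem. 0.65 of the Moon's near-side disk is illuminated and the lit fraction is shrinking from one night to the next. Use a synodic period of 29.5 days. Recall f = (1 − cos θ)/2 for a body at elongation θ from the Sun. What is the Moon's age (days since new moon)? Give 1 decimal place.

From f = (1 − cos θ)/2: cos θ = 1 − 2×0.65 = -0.300; arccos → 107.5°.
Since the Moon is past full (waning), take the reflex angle: θ = 360° − 107.5° = 252.5°.
At 360°/29.5 d per day, 252.5° corresponds to 20.69 days.

20.7 days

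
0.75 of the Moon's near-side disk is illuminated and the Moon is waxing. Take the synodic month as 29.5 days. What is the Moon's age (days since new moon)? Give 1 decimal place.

cos θ = 1 − 2f = -0.500, giving a principal value of 120.0°.
Before full moon the principal value applies: θ = 120.0°.
At 360°/29.5 d per day, 120.0° corresponds to 9.83 days.

9.8 days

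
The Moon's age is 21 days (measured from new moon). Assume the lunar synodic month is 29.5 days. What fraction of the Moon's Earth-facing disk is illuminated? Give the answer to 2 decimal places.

0.62

The Moon has covered 21/29.5 of its cycle, so θ ≈ 360° × 21/29.5 = 256.3°.
cos 256.3° = (-0.237), so f = (1 − (-0.237))/2 = 0.619.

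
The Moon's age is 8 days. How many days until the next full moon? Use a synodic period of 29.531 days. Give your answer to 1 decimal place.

6.8 days

Full moon is 0.5 of the way through the cycle: age 0.5 × 29.531 = 14.765 d.
That is 14.765 − 8 = 6.765 days ahead.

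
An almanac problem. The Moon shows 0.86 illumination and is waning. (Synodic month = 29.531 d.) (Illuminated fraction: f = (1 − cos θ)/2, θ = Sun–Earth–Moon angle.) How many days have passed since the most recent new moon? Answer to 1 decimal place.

From f = (1 − cos θ)/2: cos θ = 1 − 2×0.86 = -0.720; arccos → 136.1°.
Since the Moon is past full (waning), take the reflex angle: θ = 360° − 136.1° = 223.9°.
Age = 29.531 × 223.9°/360° ≈ 18.37 days.

18.4 days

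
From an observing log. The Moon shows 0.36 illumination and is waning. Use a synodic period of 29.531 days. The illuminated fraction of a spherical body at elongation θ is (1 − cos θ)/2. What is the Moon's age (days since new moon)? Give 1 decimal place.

cos θ = 1 − 2f = 0.280, giving a principal value of 73.7°.
Since the Moon is past full (waning), take the reflex angle: θ = 360° − 73.7° = 286.3°.
Age = 29.531 × 286.3°/360° ≈ 23.48 days.

23.5 days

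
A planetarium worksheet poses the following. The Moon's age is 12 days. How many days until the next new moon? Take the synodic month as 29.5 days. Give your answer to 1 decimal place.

One full lunation from the last new moon is 29.5 d; remaining = 29.5 − 12 = 17.500 d.

17.5 days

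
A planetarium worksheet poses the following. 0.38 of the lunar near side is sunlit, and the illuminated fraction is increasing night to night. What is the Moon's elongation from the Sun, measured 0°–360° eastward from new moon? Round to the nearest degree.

76°

cos θ = 1 − 2f = 0.240, giving a principal value of 76.1°.
Waxing ⇒ before full, so θ = 76.1°.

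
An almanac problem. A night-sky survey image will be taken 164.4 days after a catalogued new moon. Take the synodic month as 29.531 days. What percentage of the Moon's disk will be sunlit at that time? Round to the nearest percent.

96%

164.4 d spans 5 complete synodic months (5 × 29.531 = 147.66 d) plus 16.75 d.
Phase angle: θ = 360°·(16.75 d)/(29.531 d) = 204.1°.
Illuminated fraction = (1 − cos 204.1°)/2 = (1 − (-0.913))/2 ≈ 0.956, so 96%.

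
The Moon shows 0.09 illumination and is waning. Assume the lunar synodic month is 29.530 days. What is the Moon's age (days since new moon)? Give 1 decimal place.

26.7 days

cos θ = 1 − 2f = 0.820, giving a principal value of 34.9°.
Waning ⇒ past full, so θ = 360° − 34.9° = 325.1°.
At 360°/29.530 d per day, 325.1° corresponds to 26.67 days.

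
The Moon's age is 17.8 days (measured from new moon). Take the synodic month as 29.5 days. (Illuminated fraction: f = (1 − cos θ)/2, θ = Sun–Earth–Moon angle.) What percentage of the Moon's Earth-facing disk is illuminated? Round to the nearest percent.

90%

Elongation θ = 360° × 17.8/29.5 ≈ 217.2°.
Illuminated fraction = (1 − cos 217.2°)/2 = (1 − (-0.796))/2 ≈ 0.898, so 90%.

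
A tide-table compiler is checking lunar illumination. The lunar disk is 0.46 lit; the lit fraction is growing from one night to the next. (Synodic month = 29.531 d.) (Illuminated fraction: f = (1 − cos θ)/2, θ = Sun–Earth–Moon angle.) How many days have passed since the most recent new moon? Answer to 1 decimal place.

cos θ = 1 − 2f = 0.080, giving a principal value of 85.4°.
Waxing ⇒ before full, so θ = 85.4°.
At 360°/29.531 d per day, 85.4° corresponds to 7.01 days.

7.0 days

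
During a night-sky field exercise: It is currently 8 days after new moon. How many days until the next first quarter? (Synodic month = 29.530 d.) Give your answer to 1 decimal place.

28.9 days

First quarter occurs at elongation 90°, i.e. at age 29.530 × 90/360 = 7.383 d.
This lunation's first quarter (7.383 d) has passed, so add one period: 36.913 − 8 = 28.913 days.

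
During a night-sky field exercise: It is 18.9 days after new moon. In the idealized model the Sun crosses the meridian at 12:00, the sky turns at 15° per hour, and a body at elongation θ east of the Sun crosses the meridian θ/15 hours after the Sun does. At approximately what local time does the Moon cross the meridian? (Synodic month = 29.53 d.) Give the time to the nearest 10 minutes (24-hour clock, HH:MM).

03:20

Phase angle: θ = 360°·(18.9 d)/(29.53 d) = 230.4°.
At 15° of sky rotation per hour, 230.4° corresponds to a 15.36 h lag.
12:00 + 15.361 h ≈ 03:22 → 03:20 to the nearest ten minutes.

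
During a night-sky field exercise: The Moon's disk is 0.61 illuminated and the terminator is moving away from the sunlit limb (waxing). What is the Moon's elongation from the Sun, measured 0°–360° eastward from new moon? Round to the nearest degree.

103°

Invert f = (1 − cos θ)/2 to get cos θ = 1 − 2(0.61) = -0.220, hence θ₀ = arccos -0.220 = 102.7°.
Before full moon the principal value applies: θ = 102.7°.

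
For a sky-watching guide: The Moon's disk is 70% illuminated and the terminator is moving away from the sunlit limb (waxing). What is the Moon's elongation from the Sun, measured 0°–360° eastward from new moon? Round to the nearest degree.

114°

From f = (1 − cos θ)/2: cos θ = 1 − 2×0.70 = -0.400; arccos → 113.6°.
Before full moon the principal value applies: θ = 113.6°.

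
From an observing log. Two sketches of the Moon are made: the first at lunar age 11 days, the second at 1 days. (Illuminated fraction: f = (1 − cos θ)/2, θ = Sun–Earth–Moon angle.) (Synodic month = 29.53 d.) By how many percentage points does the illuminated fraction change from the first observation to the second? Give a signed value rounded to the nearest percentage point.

-84 percentage points

First observation: θ = 360°·11/29.53 = 134.1°, so f = 0.848.
Second observation: θ = 12.2°, f = 0.011.
Δf = 0.011 − 0.848 = -0.837, i.e. -84 pp.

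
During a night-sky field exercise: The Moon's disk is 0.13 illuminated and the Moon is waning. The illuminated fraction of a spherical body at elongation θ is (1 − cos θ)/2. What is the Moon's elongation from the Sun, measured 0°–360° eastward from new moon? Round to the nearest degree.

318°

Invert f = (1 − cos θ)/2 to get cos θ = 1 − 2(0.13) = 0.740, hence θ₀ = arccos 0.740 = 42.3°.
A waning Moon lies in 180°–360°, so θ = 360° − 42.3° = 317.7°.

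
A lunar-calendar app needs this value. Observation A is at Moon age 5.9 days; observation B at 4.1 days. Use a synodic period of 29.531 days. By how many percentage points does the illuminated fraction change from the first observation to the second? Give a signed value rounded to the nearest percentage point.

First observation: θ = 360°·5.9/29.531 = 71.9°, so f = 0.345.
Second observation: θ = 50.0°, f = 0.178.
Δf = 0.178 − 0.345 = -0.166, i.e. -17 pp.

-17 percentage points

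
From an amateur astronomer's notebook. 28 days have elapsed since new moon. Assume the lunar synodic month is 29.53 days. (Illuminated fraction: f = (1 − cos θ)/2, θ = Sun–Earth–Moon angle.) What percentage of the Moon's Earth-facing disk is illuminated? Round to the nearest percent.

Elongation θ = 360° × 28/29.53 ≈ 341.3°.
With cos θ = 0.947, the lit fraction is (1 − 0.947)/2 ≈ 0.026, so 3%.

3%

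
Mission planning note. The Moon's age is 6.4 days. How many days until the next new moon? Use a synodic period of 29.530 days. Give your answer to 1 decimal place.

23.1 days

The next new moon completes the synodic month: 29.530 − 6.4 = 23.130 days.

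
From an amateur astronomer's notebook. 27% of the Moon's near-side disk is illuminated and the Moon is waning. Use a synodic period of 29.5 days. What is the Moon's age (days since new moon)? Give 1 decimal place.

From f = (1 − cos θ)/2: cos θ = 1 − 2×0.27 = 0.460; arccos → 62.6°.
Waning ⇒ past full, so θ = 360° − 62.6° = 297.4°.
That fraction of the synodic month is 297.4/360 × 29.5 d ≈ 24.37 d.

24.4 days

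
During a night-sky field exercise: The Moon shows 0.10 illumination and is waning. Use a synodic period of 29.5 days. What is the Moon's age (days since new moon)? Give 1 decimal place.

From f = (1 − cos θ)/2: cos θ = 1 − 2×0.10 = 0.800; arccos → 36.9°.
A waning Moon lies in 180°–360°, so θ = 360° − 36.9° = 323.1°.
At 360°/29.5 d per day, 323.1° corresponds to 26.48 days.

26.5 days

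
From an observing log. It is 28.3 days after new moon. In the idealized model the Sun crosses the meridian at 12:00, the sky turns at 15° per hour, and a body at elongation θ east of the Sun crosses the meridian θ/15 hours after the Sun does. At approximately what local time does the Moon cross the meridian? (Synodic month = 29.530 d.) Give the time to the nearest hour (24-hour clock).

11:00

Elongation θ = 360° × 28.3/29.530 ≈ 345.0°.
Delay after the Sun = 345.0° / (15°/h) ≈ 23.00 h.
12:00 + 23.00 h ≈ 11:00 → 11:00 to the nearest hour.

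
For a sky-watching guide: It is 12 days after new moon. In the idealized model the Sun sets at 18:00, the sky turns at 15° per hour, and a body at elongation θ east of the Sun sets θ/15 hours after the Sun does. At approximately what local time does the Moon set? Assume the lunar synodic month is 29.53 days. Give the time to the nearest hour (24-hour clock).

Elongation θ = 360° × 12/29.53 ≈ 146.3°.
The Moon trails the Sun by θ/15 = 146.3/15 ≈ 9.75 hours.
18:00 + 9.75 h ≈ 03:45 → 04:00 to the nearest hour.

04:00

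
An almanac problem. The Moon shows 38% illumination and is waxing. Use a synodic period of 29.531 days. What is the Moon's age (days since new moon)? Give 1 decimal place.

Invert f = (1 − cos θ)/2 to get cos θ = 1 − 2(0.38) = 0.240, hence θ₀ = arccos 0.240 = 76.1°.
Before full moon the principal value applies: θ = 76.1°.
At 360°/29.531 d per day, 76.1° corresponds to 6.24 days.

6.2 days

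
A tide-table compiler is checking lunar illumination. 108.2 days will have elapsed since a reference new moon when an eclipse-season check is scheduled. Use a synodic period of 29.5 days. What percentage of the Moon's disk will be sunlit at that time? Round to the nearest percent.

Reduce mod P: 108.2 − 3×29.5 = 19.70 d into the current lunation.
Elongation θ = 360° × 19.70/29.5 ≈ 240.4°.
With cos θ = (-0.494), the lit fraction is (1 − (-0.494))/2 ≈ 0.747, so 75%.

75%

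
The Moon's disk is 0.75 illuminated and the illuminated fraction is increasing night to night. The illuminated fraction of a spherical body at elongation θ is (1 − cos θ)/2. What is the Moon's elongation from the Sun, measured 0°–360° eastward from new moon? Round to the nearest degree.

cos θ = 1 − 2f = -0.500, giving a principal value of 120.0°.
The Moon is waxing (0°–180°), so θ = 120.0° directly.

120°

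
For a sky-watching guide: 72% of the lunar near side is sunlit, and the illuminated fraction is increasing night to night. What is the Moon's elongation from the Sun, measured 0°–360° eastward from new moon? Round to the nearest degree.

cos θ = 1 − 2f = -0.440, giving a principal value of 116.1°.
Waxing ⇒ before full, so θ = 116.1°.

116°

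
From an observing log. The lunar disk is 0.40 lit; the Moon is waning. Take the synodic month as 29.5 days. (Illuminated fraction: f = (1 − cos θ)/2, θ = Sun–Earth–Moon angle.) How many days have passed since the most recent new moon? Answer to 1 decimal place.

From f = (1 − cos θ)/2: cos θ = 1 − 2×0.40 = 0.200; arccos → 78.5°.
A waning Moon lies in 180°–360°, so θ = 360° − 78.5° = 281.5°.
At 360°/29.5 d per day, 281.5° corresponds to 23.07 days.

23.1 days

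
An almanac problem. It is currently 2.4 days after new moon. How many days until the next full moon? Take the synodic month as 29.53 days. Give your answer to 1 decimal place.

Full moon is 0.5 of the way through the cycle: age 0.5 × 29.53 = 14.765 d.
That is 14.765 − 2.4 = 12.365 days ahead.

12.4 days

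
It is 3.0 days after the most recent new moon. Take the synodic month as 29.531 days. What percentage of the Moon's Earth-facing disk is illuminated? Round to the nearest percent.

Elongation θ = 360° × 3.0/29.531 ≈ 36.6°.
Illuminated fraction = (1 − cos 36.6°)/2 = (1 − 0.803)/2 ≈ 0.098, so 10%.

10%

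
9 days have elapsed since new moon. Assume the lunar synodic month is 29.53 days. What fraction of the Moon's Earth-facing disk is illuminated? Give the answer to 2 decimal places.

Elongation θ = 360° × 9/29.53 ≈ 109.7°.
Illuminated fraction = (1 − cos 109.7°)/2 = (1 − (-0.337))/2 ≈ 0.669.

0.67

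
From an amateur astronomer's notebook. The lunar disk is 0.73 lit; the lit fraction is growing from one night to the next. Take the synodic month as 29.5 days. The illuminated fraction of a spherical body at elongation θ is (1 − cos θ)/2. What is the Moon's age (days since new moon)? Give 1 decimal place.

9.6 days

cos θ = 1 − 2f = -0.460, giving a principal value of 117.4°.
Before full moon the principal value applies: θ = 117.4°.
That fraction of the synodic month is 117.4/360 × 29.5 d ≈ 9.62 d.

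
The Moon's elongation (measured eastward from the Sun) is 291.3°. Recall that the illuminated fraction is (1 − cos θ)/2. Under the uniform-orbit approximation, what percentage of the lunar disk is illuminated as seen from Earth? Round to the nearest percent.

32%

f = (1 − cos 291.3°)/2 = (1 − 0.363)/2 ≈ 0.318, i.e. 32%.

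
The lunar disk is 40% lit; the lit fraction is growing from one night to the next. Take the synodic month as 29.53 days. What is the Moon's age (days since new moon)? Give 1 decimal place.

6.4 days

Invert f = (1 − cos θ)/2 to get cos θ = 1 − 2(0.40) = 0.200, hence θ₀ = arccos 0.200 = 78.5°.
Before full moon the principal value applies: θ = 78.5°.
Age = 29.53 × 78.5°/360° ≈ 6.44 days.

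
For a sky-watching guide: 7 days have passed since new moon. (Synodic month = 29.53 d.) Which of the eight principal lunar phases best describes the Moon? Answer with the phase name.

θ ≈ 360° × 7/29.53 = 85°, which falls in the first quarter sector.

first quarter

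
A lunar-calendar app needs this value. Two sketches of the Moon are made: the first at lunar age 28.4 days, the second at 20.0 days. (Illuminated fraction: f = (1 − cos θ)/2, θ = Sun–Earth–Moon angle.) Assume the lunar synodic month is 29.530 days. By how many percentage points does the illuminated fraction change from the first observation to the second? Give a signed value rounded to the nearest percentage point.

First observation: θ = 360°·28.4/29.530 = 346.2°, so f = 0.014.
Second observation: θ = 243.8°, f = 0.721.
Δf = 0.721 − 0.014 = +0.706, i.e. +71 pp.

+71 pp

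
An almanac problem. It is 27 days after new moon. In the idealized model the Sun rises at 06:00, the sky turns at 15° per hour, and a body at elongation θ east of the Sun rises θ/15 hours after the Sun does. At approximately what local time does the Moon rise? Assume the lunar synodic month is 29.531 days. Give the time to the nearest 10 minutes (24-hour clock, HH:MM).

Phase angle: θ = 360°·(27 d)/(29.531 d) = 329.1°.
The Moon trails the Sun by θ/15 = 329.1/15 ≈ 21.94 hours.
06:00 + 21.943 h ≈ 03:57 → 04:00 to the nearest ten minutes.

04:00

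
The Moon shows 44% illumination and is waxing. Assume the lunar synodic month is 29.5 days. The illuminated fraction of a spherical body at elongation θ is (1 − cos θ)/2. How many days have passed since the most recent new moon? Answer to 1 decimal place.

6.8 days

cos θ = 1 − 2f = 0.120, giving a principal value of 83.1°.
Waxing ⇒ before full, so θ = 83.1°.
Age = 29.5 × 83.1°/360° ≈ 6.81 days.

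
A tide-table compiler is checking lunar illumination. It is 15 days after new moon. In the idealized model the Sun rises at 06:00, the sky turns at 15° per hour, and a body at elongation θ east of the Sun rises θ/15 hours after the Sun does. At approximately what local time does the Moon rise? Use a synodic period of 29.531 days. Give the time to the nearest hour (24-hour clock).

18:00

Elongation θ = 360° × 15/29.531 ≈ 182.9°.
Delay after the Sun = 182.9° / (15°/h) ≈ 12.19 h.
06:00 + 12.19 h ≈ 18:11 → 18:00 to the nearest hour.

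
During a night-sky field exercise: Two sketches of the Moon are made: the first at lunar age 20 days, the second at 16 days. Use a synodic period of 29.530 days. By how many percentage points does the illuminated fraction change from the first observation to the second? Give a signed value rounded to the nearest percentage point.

θ₁ = 360° × 20/29.530 = 243.8°, f₁ = (1 − cos θ₁)/2 = 0.721.
θ₂ = 360° × 16/29.530 = 195.1°, f₂ = (1 − cos θ₂)/2 = 0.983.
Change = f₂ − f₁ = +0.262 → +26 percentage points.

+26 pp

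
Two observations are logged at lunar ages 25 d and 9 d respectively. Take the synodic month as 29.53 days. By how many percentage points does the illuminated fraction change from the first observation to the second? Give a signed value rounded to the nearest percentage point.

First observation: θ = 360°·25/29.53 = 304.8°, so f = 0.215.
Second observation: θ = 109.7°, f = 0.669.
Δf = 0.669 − 0.215 = +0.454, i.e. +45 pp.

+45 percentage points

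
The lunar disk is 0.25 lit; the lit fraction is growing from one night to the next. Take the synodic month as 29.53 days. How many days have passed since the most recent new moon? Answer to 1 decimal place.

From f = (1 − cos θ)/2: cos θ = 1 − 2×0.25 = 0.500; arccos → 60.0°.
Waxing ⇒ before full, so θ = 60.0°.
At 360°/29.53 d per day, 60.0° corresponds to 4.92 days.

4.9 days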